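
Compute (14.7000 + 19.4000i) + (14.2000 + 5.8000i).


Real: 14.7 + 14.2 = 28.9
Imag: 19.4 + 5.8 = 25.2

28.9000 + 25.2000i


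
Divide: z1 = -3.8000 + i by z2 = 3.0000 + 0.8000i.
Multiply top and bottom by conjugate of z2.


Conjugate of z2 = 3.0000 - 0.8000i
Numerator: (-3.8000 + i)(3.0000 - 0.8000i) = -10.6000 + 6.0400i
Denominator: 3^2 + 0.8^2 = 9.64
Result = (-10.6000 + 6.0400i)/9.64

-1.0996 + 0.6266i


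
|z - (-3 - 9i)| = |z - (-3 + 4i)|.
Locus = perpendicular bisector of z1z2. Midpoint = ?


Equal distances means the locus is the perpendicular bisector of z1 and z2.
Midpoint = ((-3+(-3))/2, (-9+4)/2) = (-3.0000, -2.5000)

Perpendicular bisector through (-3.0000, -2.5000)


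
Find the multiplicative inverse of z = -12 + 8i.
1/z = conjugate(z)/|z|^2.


|z|^2 = 144+64 = 208
1/z = (-12 - 8i)/208

1/z = -0.0577 - 0.0385i


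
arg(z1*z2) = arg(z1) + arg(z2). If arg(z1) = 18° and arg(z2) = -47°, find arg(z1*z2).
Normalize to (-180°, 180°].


arg(z1*z2) = 18° - 47° = -29°
Normalized to (-180°, 180°]: -29°

-29°


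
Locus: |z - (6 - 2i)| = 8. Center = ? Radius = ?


|z - z0| = r is a circle with center z0 and radius r.
Center = (6, -2), radius = 8

Circle with center (6, -2) and radius 8


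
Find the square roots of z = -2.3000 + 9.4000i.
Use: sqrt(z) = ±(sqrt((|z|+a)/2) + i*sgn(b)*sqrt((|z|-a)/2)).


|z| = sqrt(5.29+88.36) = 9.6773
sqrt((|z|+a)/2) = sqrt((9.6773+(-2.3))/2) = sqrt(3.6886) = 1.9206
sqrt((|z|-a)/2) = sqrt((9.6773-(-2.3))/2) = sqrt(5.9886) = 2.4472

±(1.9206 + 2.4472i) i.e. 1.9206 + 2.4472i and -1.9206 - 2.4472i


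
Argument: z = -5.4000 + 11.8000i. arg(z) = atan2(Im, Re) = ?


Re = -5.4, Im = 11.8
arg = atan2(11.8, -5.4) = 114.5901 degrees

arg(z) = 114.5901 degrees


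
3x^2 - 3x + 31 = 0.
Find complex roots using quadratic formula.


disc = (-3)^2 - 4*3*31 = 9 - 372 = -363
sqrt(|disc|) = sqrt(363) = 19.0526
Real part = 3/(2*3) = 0.5000
Imag part = 19.0526/(2*3) = 3.1754

0.5000 ± 3.1754i


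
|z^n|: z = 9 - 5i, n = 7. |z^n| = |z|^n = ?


|z| = sqrt(81+25) = sqrt(106) = 10.2956
|z^7| = |z|^7 = (sqrt(106))^7 = 106^3 * sqrt(106) = 1191016*sqrt(106)

|z^7| = 1191016*sqrt(106) ≈ 12262260.2280


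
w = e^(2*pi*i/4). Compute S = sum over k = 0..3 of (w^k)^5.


The roots are w_k = w^k with w = e^(2*pi*i/4), and (w^k)^5 = (w^5)^k.
So S = 1 + u + u^2 + ... + u^(3) with u = w^5.
5 = 1*4 + 1, so 5 is not a multiple of 4: u = (w^4)^1 * w^1 = w^1 ≠ 1 (w is a primitive 4th root), while u^4 = (w^4)^5 = 1.
Geometric series: S = (1 - u^4)/(1 - u) = (1 - 1)/(1 - u) = 0

S = 0


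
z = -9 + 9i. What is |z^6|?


|z| = sqrt(81+81) = sqrt(162) = 12.7279
|z^6| = |z|^6 = (sqrt(162))^6 = 162^3 = 4251528

|z^6| = 4251528


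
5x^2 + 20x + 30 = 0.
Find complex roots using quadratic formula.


disc = 20^2 - 4*5*30 = 400 - 600 = -200
sqrt(|disc|) = sqrt(200) = 14.1421
Real part = -20/(2*5) = -2.0000
Imag part = 14.1421/(2*5) = 1.4142

-2.0000 ± 1.4142i


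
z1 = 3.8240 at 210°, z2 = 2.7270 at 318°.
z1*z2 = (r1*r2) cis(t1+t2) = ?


r = 3.8240 * 2.7270 = 10.4280
theta = 210° + 318° = 528° = 168° (mod 360)

10.4280 cis(168°)


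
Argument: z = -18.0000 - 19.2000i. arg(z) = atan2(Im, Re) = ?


Re = -18, Im = -19.2
arg = atan2(-19.2, -18) = -133.1524 degrees

arg(z) = -133.1524 degrees


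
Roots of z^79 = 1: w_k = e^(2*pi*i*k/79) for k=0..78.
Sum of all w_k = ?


The sum of all 79th roots of unity is 0.
Geometric series: (1 - w^79)/(1 - w) = (1-1)/(1-w) = 0 since w^79 = 1, w ≠ 1.
Alternatively: coefficient of z^78 in z^79 - 1 is 0.

0


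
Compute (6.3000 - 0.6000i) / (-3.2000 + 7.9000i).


Conjugate of z2 = -3.2000 - 7.9000i
Numerator: (6.3000 - 0.6000i)(-3.2000 - 7.9000i) = -24.9000 - 47.8500i
Denominator: (-3.2)^2 + 7.9^2 = 72.65
Result = (-24.9000 - 47.8500i)/72.65

-0.3427 - 0.6586i


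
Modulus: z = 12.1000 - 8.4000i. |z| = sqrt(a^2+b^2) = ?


|z| = sqrt(12.1^2 + (-8.4)^2) = sqrt(146.41 + 70.56) = sqrt(216.97) = 14.7299

|z| = 14.7299


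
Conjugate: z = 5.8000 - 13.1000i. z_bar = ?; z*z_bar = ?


z_bar = 5.8000 + 13.1000i
z*z_bar = 5.8^2 + (-13.1)^2 = 33.64 + 171.61 = 205.25

z_bar = 5.8000 + 13.1000i, z*z_bar = 205.25


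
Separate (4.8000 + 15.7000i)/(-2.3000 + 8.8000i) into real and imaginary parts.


Multiply by conjugate: (4.8000 + 15.7000i)(-2.3000 - 8.8000i) / ((-2.3)^2 + 8.8^2)
Numerator real = 4.8*(-2.3) + 15.7*8.8 = 127.12
Numerator imag = 15.7*(-2.3) - 4.8*8.8 = -78.35
Denominator = 82.73
Re(z) = 127.12/82.73 = 1.5366
Im(z) = -78.35/82.73 = -0.9471

Re(z) = 1.5366, Im(z) = -0.9471


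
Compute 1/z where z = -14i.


|z|^2 = 0+196 = 196
1/z = (0 + 14i)/196

1/z = 0 + 0.0714i


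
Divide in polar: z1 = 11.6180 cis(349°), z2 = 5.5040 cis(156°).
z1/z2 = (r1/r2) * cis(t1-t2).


r = 11.6180 / 5.5040 = 2.1108
theta = 349° - 156° = 193° = 193° (mod 360)

2.1108 cis(193°)


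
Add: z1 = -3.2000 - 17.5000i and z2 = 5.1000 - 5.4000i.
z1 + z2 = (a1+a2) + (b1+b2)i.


Real: -3.2 + 5.1 = 1.9
Imag: -17.5 - 5.4 = -22.9

1.9000 - 22.9000i


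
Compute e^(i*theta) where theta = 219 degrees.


cos(219°) = -0.7771
sin(219°) = -0.6293

e^(i*219°) = -0.7771 - 0.6293i


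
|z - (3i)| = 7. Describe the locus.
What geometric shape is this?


|z - z0| = r is a circle with center z0 and radius r.
Center = (0, 3), radius = 7

Circle with center (0, 3) and radius 7


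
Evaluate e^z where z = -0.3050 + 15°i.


e^-0.3050 = 0.7371
cos(15°) = 0.9659
sin(15°) = 0.2588
Real = 0.7371*0.9659 = 0.7120
Imag = 0.7371*0.2588 = 0.1908

0.7120 + 0.1908i


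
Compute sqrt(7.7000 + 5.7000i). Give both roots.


|z| = sqrt(59.29+32.49) = 9.5802
sqrt((|z|+a)/2) = sqrt((9.5802+7.7)/2) = sqrt(8.6401) = 2.9394
sqrt((|z|-a)/2) = sqrt((9.5802-7.7)/2) = sqrt(0.9401) = 0.9696

±(2.9394 + 0.9696i) i.e. 2.9394 + 0.9696i and -2.9394 - 0.9696i


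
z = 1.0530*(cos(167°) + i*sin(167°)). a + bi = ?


a = 1.0530*cos(167°) = 1.0530*(-0.9744) = -1.0260
b = 1.0530*sin(167°) = 1.0530*0.225 = 0.2369

-1.0260 + 0.2369i


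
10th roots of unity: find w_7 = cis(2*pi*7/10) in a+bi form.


Angle = 360*7/10 = 252°
a = cos(252°) = -0.3090
b = sin(252°) = -0.9511

-0.3090 - 0.9511i


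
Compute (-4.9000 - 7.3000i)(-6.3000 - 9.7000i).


Real = -4.9*(-6.3) - (-7.3)*(-9.7) = 30.87 - 70.81 = -39.94
Imag = -4.9*(-9.7) - (6.3)*(-7.3) = 47.53 + 45.99 = 93.52

-39.9400 + 93.5200i


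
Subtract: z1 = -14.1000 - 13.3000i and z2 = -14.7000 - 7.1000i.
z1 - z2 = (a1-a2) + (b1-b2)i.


Real: -14.1 + 14.7 = 0.6
Imag: -13.3 + 7.1 = -6.2

0.6000 - 6.2000i


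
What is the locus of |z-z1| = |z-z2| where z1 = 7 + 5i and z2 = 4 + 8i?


Equal distances means the locus is the perpendicular bisector of z1 and z2.
Midpoint = ((7+4)/2, (5+8)/2) = (5.5000, 6.5000)

Perpendicular bisector through (5.5000, 6.5000)


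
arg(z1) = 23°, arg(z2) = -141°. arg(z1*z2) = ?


arg(z1*z2) = 23° - 141° = -118°
Normalized to (-180°, 180°]: -118°

-118°


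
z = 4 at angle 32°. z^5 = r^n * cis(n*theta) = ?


r^5 = 4^5 = 1024
n*theta = 5*32° = 160° = 160° (mod 360)
a = 1024*cos(160°) = -962.2452
b = 1024*sin(160°) = 350.2286

1024 cis(160°) = -962.2452 + 350.2286i


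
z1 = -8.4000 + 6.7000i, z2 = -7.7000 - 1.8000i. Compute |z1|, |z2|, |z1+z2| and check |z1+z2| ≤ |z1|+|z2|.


|z1| = sqrt((-8.4)^2 + 6.7^2) = sqrt(115.45) = 10.7448
|z2| = sqrt((-7.7)^2 + (-1.8)^2) = sqrt(62.53) = 7.9076
z1+z2 = -16.1000 + 4.9000i
|z1+z2| = sqrt(283.22) = 16.8291
|z1|+|z2| = 10.7448 + 7.9076 = 18.6524

|z1+z2| = 16.8291 ≤ |z1|+|z2| = 18.6524 (verified)


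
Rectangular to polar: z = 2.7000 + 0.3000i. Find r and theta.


r = sqrt(7.29+0.09) = sqrt(7.38) = 2.7166
theta = atan2(0.3, 2.7) = 6.3402 degrees

r = 2.7166, theta = 6.3402 degrees


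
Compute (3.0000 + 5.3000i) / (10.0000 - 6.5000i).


Conjugate of z2 = 10.0000 + 6.5000i
Numerator: (3.0000 + 5.3000i)(10.0000 + 6.5000i) = -4.4500 + 72.5000i
Denominator: 10^2 + (-6.5)^2 = 142.25
Result = (-4.4500 + 72.5000i)/142.25

-0.0313 + 0.5097i


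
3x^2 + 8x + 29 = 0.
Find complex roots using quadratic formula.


disc = 8^2 - 4*3*29 = 64 - 348 = -284
sqrt(|disc|) = sqrt(284) = 16.8523
Real part = -8/(2*3) = -1.3333
Imag part = 16.8523/(2*3) = 2.8087

-1.3333 ± 2.8087i


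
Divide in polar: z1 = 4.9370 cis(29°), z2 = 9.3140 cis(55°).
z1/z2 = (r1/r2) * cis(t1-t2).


r = 4.9370 / 9.3140 = 0.5301
theta = 29° - 55° = -26° = 334° (mod 360)

0.5301 cis(334°)


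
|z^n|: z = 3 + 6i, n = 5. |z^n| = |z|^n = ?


|z| = sqrt(9+36) = sqrt(45) = 6.7082
|z^5| = |z|^5 = (sqrt(45))^5 = 45^2 * sqrt(45) = 2025*sqrt(45)

|z^5| = 2025*sqrt(45) ≈ 13584.1130


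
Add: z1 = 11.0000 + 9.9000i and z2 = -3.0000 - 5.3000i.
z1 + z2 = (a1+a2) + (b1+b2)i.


Real: 11 - 3 = 8
Imag: 9.9 - 5.3 = 4.6

8.0000 + 4.6000i


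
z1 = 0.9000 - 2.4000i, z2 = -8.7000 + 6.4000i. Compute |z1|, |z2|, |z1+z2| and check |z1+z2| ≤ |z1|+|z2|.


|z1| = sqrt(0.9^2 + (-2.4)^2) = sqrt(6.57) = 2.5632
|z2| = sqrt((-8.7)^2 + 6.4^2) = sqrt(116.65) = 10.8005
z1+z2 = -7.8000 + 4.0000i
|z1+z2| = sqrt(76.84) = 8.7658
|z1|+|z2| = 2.5632 + 10.8005 = 13.3637

|z1+z2| = 8.7658 ≤ |z1|+|z2| = 13.3637 (verified)


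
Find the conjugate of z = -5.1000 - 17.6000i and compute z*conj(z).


z_bar = -5.1000 + 17.6000i
z*z_bar = (-5.1)^2 + (-17.6)^2 = 26.01 + 309.76 = 335.77

z_bar = -5.1000 + 17.6000i, z*z_bar = 335.77


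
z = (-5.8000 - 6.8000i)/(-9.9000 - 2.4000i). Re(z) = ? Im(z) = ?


Multiply by conjugate: (-5.8000 - 6.8000i)(-9.9000 + 2.4000i) / ((-9.9)^2 + (-2.4)^2)
Numerator real = -5.8*(-9.9) - (6.8)*(-2.4) = 73.74
Numerator imag = -6.8*(-9.9) - (-5.8)*(-2.4) = 53.4
Denominator = 103.77
Re(z) = 73.74/103.77 = 0.7106
Im(z) = 53.4/103.77 = 0.5146

Re(z) = 0.7106, Im(z) = 0.5146


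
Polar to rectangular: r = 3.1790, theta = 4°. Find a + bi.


a = 3.1790*cos(4°) = 3.1790*0.997564 = 3.1713
b = 3.1790*sin(4°) = 3.1790*0.06976 = 0.2218

3.1713 + 0.2218i


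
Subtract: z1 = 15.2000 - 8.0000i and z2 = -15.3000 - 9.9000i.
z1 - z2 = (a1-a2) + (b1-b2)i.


Real: 15.2 + 15.3 = 30.5
Imag: -8 + 9.9 = 1.9

30.5000 + 1.9000i


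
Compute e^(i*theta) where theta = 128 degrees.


cos(128°) = -0.6157
sin(128°) = 0.7880

e^(i*128°) = -0.6157 + 0.7880i


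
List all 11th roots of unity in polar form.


The 11th roots of unity are cis(360k/11°) for k=0..10
Angle step = 360/11 = 32.7273°
Primitive root: cis(32.7273°)
Primitive root = 0.8413 + 0.5406i

11 roots at angles: 0°, 32.7273°, 65.4545°, 98.1818°, 130.9091°, 163.6364°, 196.3636°, 229.0909°, 261.8182°, 294.5455°, 327.2727°


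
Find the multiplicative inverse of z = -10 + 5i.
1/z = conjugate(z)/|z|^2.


|z|^2 = 100+25 = 125
1/z = (-10 - 5i)/125

1/z = -0.0800 - 0.0400i


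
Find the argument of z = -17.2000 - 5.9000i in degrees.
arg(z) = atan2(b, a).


Re = -17.2, Im = -5.9
arg = atan2(-5.9, -17.2) = -161.0668 degrees

arg(z) = -161.0668 degrees


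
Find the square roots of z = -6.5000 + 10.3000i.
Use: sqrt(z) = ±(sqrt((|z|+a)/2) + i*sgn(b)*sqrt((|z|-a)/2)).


|z| = sqrt(42.25+106.09) = 12.1795
sqrt((|z|+a)/2) = sqrt((12.1795+(-6.5))/2) = sqrt(2.8397) = 1.6852
sqrt((|z|-a)/2) = sqrt((12.1795-(-6.5))/2) = sqrt(9.3397) = 3.0561

±(1.6852 + 3.0561i) i.e. 1.6852 + 3.0561i and -1.6852 - 3.0561i


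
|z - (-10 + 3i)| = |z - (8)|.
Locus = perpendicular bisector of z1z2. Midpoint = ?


Equal distances means the locus is the perpendicular bisector of z1 and z2.
Midpoint = ((-10+8)/2, (3+0)/2) = (-1.0000, 1.5000)

Perpendicular bisector through (-1.0000, 1.5000)


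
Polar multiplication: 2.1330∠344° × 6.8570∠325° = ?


r = 2.1330 * 6.8570 = 14.6260
theta = 344° + 325° = 669° = 309° (mod 360)

14.6260 cis(309°)


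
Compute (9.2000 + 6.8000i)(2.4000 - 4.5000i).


Real = 9.2*2.4 - 6.8*(-4.5) = 22.08 - (-30.6) = 52.68
Imag = 9.2*(-4.5) + 2.4*6.8 = -41.4 + 16.32 = -25.08

52.6800 - 25.0800i


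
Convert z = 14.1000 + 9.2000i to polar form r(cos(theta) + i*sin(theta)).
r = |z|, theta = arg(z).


r = sqrt(198.81+84.64) = sqrt(283.45) = 16.8360
theta = atan2(9.2, 14.1) = 33.1237 degrees

r = 16.8360, theta = 33.1237 degrees


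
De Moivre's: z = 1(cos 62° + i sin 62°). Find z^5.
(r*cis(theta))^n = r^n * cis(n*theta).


r^5 = 1^5 = 1
n*theta = 5*62° = 310° = 310° (mod 360)
a = 1*cos(310°) = 0.6428
b = 1*sin(310°) = -0.7660

1 cis(310°) = 0.6428 - 0.7660i


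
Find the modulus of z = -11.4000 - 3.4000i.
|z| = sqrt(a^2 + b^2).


|z| = sqrt((-11.4)^2 + (-3.4)^2) = sqrt(129.96 + 11.56) = sqrt(141.52) = 11.8962

|z| = 11.8962


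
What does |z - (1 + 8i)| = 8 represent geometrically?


|z - z0| = r is a circle with center z0 and radius r.
Center = (1, 8), radius = 8

Circle with center (1, 8) and radius 8


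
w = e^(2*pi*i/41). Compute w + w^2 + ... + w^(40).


With w = e^(2*pi*i/41), all 41 of the 41th roots of unity w^0 = 1, w, ..., w^(40) sum to 0: 1 + w + ... + w^(40) = (1 - w^41)/(1 - w) = 0 since w^41 = 1, w ≠ 1.
Removing the root 1: w + w^2 + ... + w^(40) = 0 - 1 = -1

Sum = -1


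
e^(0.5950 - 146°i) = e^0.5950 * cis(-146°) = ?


e^0.5950 = 1.81303
cos(-146°) = -0.82904
sin(-146°) = -0.5592
Real = 1.81303*(-0.82904) = -1.5031
Imag = 1.81303*(-0.5592) = -1.0138

-1.5031 - 1.0138i


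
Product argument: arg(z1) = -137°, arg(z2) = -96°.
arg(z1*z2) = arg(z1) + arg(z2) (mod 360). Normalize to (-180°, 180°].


arg(z1*z2) = -137° - 96° = -233°
Normalized to (-180°, 180°]: 127°

127°


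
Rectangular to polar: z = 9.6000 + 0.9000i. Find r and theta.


r = sqrt(92.16+0.81) = sqrt(92.97) = 9.6421
theta = atan2(0.9, 9.6) = 5.3558 degrees

r = 9.6421, theta = 5.3558 degrees


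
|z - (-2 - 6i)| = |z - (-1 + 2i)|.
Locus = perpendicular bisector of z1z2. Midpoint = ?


Equal distances means the locus is the perpendicular bisector of z1 and z2.
Midpoint = ((-2+(-1))/2, (-6+2)/2) = (-1.5000, -2.0000)

Perpendicular bisector through (-1.5000, -2.0000)


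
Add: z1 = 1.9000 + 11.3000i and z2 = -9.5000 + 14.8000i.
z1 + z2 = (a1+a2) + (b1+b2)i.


Real: 1.9 - 9.5 = -7.6
Imag: 11.3 + 14.8 = 26.1

-7.6000 + 26.1000i


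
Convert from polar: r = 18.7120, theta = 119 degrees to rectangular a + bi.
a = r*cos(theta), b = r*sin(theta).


a = 18.7120*cos(119°) = 18.7120*(-0.48481) = -9.0718
b = 18.7120*sin(119°) = 18.7120*0.87462 = 16.3659

-9.0718 + 16.3659i


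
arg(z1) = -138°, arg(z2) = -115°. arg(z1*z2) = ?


arg(z1*z2) = -138° - 115° = -253°
Normalized to (-180°, 180°]: 107°

107°


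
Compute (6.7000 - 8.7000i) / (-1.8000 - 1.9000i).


Conjugate of z2 = -1.8000 + 1.9000i
Numerator: (6.7000 - 8.7000i)(-1.8000 + 1.9000i) = 4.4700 + 28.3900i
Denominator: (-1.8)^2 + (-1.9)^2 = 6.85
Result = (4.4700 + 28.3900i)/6.85

0.6526 + 4.1445i


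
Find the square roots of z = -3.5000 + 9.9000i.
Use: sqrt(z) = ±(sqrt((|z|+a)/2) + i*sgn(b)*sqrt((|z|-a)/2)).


|z| = sqrt(12.25+98.01) = 10.5005
sqrt((|z|+a)/2) = sqrt((10.5005+(-3.5))/2) = sqrt(3.5002) = 1.8709
sqrt((|z|-a)/2) = sqrt((10.5005-(-3.5))/2) = sqrt(7.0002) = 2.6458

±(1.8709 + 2.6458i) i.e. 1.8709 + 2.6458i and -1.8709 - 2.6458i


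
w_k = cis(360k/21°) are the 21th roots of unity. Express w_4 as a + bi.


Angle = 360*4/21 = 68.5714°
a = cos(68.5714°) = 0.3653
b = sin(68.5714°) = 0.9309

0.3653 + 0.9309i


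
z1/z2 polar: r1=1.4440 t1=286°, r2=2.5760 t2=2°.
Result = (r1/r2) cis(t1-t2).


r = 1.4440 / 2.5760 = 0.5606
theta = 286° - 2° = 284° = 284° (mod 360)

0.5606 cis(284°)


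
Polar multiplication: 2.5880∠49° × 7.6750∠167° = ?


r = 2.5880 * 7.6750 = 19.8629
theta = 49° + 167° = 216° = 216° (mod 360)

19.8629 cis(216°)


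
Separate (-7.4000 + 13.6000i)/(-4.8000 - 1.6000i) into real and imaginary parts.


Multiply by conjugate: (-7.4000 + 13.6000i)(-4.8000 + 1.6000i) / ((-4.8)^2 + (-1.6)^2)
Numerator real = -7.4*(-4.8) + 13.6*(-1.6) = 13.76
Numerator imag = 13.6*(-4.8) - (-7.4)*(-1.6) = -77.12
Denominator = 25.6
Re(z) = 13.76/25.6 = 0.5375
Im(z) = -77.12/25.6 = -3.0125

Re(z) = 0.5375, Im(z) = -3.0125


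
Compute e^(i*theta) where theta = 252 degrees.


cos(252°) = -0.3090
sin(252°) = -0.9511

e^(i*252°) = -0.3090 - 0.9511i


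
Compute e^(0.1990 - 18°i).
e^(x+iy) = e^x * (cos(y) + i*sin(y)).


e^0.1990 = 1.2202
cos(-18°) = 0.9511
sin(-18°) = -0.30902
Real = 1.2202*0.9511 = 1.1605
Imag = 1.2202*(-0.30902) = -0.3771

1.1605 - 0.3771i


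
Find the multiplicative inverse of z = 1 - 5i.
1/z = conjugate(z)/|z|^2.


|z|^2 = 1+25 = 26
1/z = (1 + 5i)/26

1/z = 0.0385 + 0.1923i


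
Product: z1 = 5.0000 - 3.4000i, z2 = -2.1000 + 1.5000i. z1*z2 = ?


Real = 5*(-2.1) - (-3.4)*1.5 = -10.5 - (-5.1) = -5.4
Imag = 5*1.5 - (2.1)*(-3.4) = 7.5 + 7.14 = 14.64

-5.4000 + 14.6400i


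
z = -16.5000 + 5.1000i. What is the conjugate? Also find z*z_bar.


z_bar = -16.5000 - 5.1000i
z*z_bar = (-16.5)^2 + 5.1^2 = 272.25 + 26.01 = 298.26

z_bar = -16.5000 - 5.1000i, z*z_bar = 298.26


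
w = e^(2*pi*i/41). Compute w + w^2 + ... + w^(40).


With w = e^(2*pi*i/41), all 41 of the 41th roots of unity w^0 = 1, w, ..., w^(40) sum to 0: 1 + w + ... + w^(40) = (1 - w^41)/(1 - w) = 0 since w^41 = 1, w ≠ 1.
Removing the root 1: w + w^2 + ... + w^(40) = 0 - 1 = -1

Sum = -1


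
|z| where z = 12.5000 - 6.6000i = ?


|z| = sqrt(12.5^2 + (-6.6)^2) = sqrt(156.25 + 43.56) = sqrt(199.81) = 14.1354

|z| = 14.1354


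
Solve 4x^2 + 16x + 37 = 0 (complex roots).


disc = 16^2 - 4*4*37 = 256 - 592 = -336
sqrt(|disc|) = sqrt(336) = 18.3303
Real part = -16/(2*4) = -2.0000
Imag part = 18.3303/(2*4) = 2.2913

-2.0000 ± 2.2913i


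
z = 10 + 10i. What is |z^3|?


|z| = sqrt(100+100) = sqrt(200) = 14.1421
|z^3| = |z|^3 = (sqrt(200))^3 = 200*sqrt(200)

|z^3| = 200*sqrt(200) ≈ 2828.4271


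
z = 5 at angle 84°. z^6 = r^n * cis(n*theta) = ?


r^6 = 5^6 = 15625
n*theta = 6*84° = 504° = 144° (mod 360)
a = 15625*cos(144°) = -12640.8905
b = 15625*sin(144°) = 9184.1446

15625 cis(144°) = -12640.8905 + 9184.1446i


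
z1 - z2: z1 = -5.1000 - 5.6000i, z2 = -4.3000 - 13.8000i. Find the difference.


Real: -5.1 + 4.3 = -0.8
Imag: -5.6 + 13.8 = 8.2

-0.8000 + 8.2000i


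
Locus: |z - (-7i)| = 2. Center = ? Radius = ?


|z - z0| = r is a circle with center z0 and radius r.
Center = (0, -7), radius = 2

Circle with center (0, -7) and radius 2


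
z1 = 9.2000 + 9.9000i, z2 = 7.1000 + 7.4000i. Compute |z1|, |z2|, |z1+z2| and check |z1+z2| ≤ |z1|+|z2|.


|z1| = sqrt(9.2^2 + 9.9^2) = sqrt(182.65) = 13.5148
|z2| = sqrt(7.1^2 + 7.4^2) = sqrt(105.17) = 10.2552
z1+z2 = 16.3000 + 17.3000i
|z1+z2| = sqrt(564.98) = 23.7693
|z1|+|z2| = 13.5148 + 10.2552 = 23.7700

|z1+z2| = 23.7693 ≤ |z1|+|z2| = 23.7700 (verified)


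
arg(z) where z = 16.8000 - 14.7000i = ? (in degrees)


Re = 16.8, Im = -14.7
arg = atan2(-14.7, 16.8) = -41.1859 degrees

arg(z) = -41.1859 degrees


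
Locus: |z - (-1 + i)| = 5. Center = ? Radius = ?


|z - z0| = r is a circle with center z0 and radius r.
Center = (-1, 1), radius = 5

Circle with center (-1, 1) and radius 5


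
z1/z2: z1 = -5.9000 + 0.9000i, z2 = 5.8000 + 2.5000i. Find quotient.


Conjugate of z2 = 5.8000 - 2.5000i
Numerator: (-5.9000 + 0.9000i)(5.8000 - 2.5000i) = -31.9700 + 19.9700i
Denominator: 5.8^2 + 2.5^2 = 39.89
Result = (-31.9700 + 19.9700i)/39.89

-0.8015 + 0.5006i


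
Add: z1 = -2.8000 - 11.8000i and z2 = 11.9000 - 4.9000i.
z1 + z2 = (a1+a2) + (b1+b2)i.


Real: -2.8 + 11.9 = 9.1
Imag: -11.8 - 4.9 = -16.7

9.1000 - 16.7000i


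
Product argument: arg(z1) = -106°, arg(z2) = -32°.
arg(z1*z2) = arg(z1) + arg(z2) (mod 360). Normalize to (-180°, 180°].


arg(z1*z2) = -106° - 32° = -138°
Normalized to (-180°, 180°]: -138°

-138°


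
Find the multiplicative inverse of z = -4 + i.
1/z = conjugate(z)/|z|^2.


|z|^2 = 16+1 = 17
1/z = (-4 - 1i)/17

1/z = -0.2353 - 0.0588i


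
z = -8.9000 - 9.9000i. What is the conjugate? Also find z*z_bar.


z_bar = -8.9000 + 9.9000i
z*z_bar = (-8.9)^2 + (-9.9)^2 = 79.21 + 98.01 = 177.22

z_bar = -8.9000 + 9.9000i, z*z_bar = 177.22


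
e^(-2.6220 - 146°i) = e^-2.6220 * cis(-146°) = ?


e^-2.6220 = 0.07266
cos(-146°) = -0.829
sin(-146°) = -0.5592
Real = 0.07266*(-0.829) = -0.0602
Imag = 0.07266*(-0.5592) = -0.0406

-0.0602 - 0.0406i


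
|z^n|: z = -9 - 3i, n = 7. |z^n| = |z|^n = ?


|z| = sqrt(81+9) = sqrt(90) = 9.4868
|z^7| = |z|^7 = (sqrt(90))^7 = 90^3 * sqrt(90) = 729000*sqrt(90)

|z^7| = 729000*sqrt(90) ≈ 6915901.2428


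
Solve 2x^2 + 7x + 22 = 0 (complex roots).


disc = 7^2 - 4*2*22 = 49 - 176 = -127
sqrt(|disc|) = sqrt(127) = 11.2694
Real part = -7/(2*2) = -1.7500
Imag part = 11.2694/(2*2) = 2.8174

-1.7500 ± 2.8174i


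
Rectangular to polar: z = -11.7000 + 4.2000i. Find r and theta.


r = sqrt(136.89+17.64) = sqrt(154.53) = 12.4310
theta = atan2(4.2, -11.7) = 160.2532 degrees

r = 12.4310, theta = 160.2532 degrees


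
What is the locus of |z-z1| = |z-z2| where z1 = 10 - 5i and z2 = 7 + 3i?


Equal distances means the locus is the perpendicular bisector of z1 and z2.
Midpoint = ((10+7)/2, (-5+3)/2) = (8.5000, -1.0000)

Perpendicular bisector through (8.5000, -1.0000)


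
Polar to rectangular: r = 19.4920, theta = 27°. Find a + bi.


a = 19.4920*cos(27°) = 19.4920*0.891007 = 17.3675
b = 19.4920*sin(27°) = 19.4920*0.45399 = 8.8492

17.3675 + 8.8492i


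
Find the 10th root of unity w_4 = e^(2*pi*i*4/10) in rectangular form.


Angle = 360*4/10 = 144°
a = cos(144°) = -0.8090
b = sin(144°) = 0.5878

-0.8090 + 0.5878i


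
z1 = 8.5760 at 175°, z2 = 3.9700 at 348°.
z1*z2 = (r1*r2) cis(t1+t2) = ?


r = 8.5760 * 3.9700 = 34.0467
theta = 175° + 348° = 523° = 163° (mod 360)

34.0467 cis(163°)


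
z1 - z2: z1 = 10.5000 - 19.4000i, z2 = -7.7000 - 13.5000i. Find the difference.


Real: 10.5 + 7.7 = 18.2
Imag: -19.4 + 13.5 = -5.9

18.2000 - 5.9000i


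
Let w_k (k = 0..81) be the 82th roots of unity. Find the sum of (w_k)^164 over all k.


The roots are w_k = w^k with w = e^(2*pi*i/82), and (w^k)^164 = (w^164)^k.
So S = 1 + u + u^2 + ... + u^(81) with u = w^164.
164 = 2*82 + 0, so 164 is a multiple of 82 and u = (w^82)^2 = 1.
Every one of the 82 terms equals 1: S = 82

S = 82


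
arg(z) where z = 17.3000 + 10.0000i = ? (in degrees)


Re = 17.3, Im = 10
arg = atan2(10, 17.3) = 30.0294 degrees

arg(z) = 30.0294 degrees


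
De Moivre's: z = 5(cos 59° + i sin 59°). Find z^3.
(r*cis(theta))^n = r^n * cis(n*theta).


r^3 = 5^3 = 125
n*theta = 3*59° = 177° = 177° (mod 360)
a = 125*cos(177°) = -124.8287
b = 125*sin(177°) = 6.5420

125 cis(177°) = -124.8287 + 6.5420i


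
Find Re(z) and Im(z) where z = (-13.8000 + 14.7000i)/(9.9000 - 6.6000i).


Multiply by conjugate: (-13.8000 + 14.7000i)(9.9000 + 6.6000i) / (9.9^2 + (-6.6)^2)
Numerator real = -13.8*9.9 + 14.7*(-6.6) = -233.64
Numerator imag = 14.7*9.9 - (-13.8)*(-6.6) = 54.45
Denominator = 141.57
Re(z) = -233.64/141.57 = -1.6503
Im(z) = 54.45/141.57 = 0.3846

Re(z) = -1.6503, Im(z) = 0.3846


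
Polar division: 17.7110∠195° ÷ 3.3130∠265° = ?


r = 17.7110 / 3.3130 = 5.3459
theta = 195° - 265° = -70° = 290° (mod 360)

5.3459 cis(290°)


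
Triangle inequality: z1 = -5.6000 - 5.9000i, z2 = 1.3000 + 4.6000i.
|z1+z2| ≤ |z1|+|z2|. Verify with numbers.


|z1| = sqrt((-5.6)^2 + (-5.9)^2) = sqrt(66.17) = 8.1345
|z2| = sqrt(1.3^2 + 4.6^2) = sqrt(22.85) = 4.7802
z1+z2 = -4.3000 - 1.3000i
|z1+z2| = sqrt(20.18) = 4.4922
|z1|+|z2| = 8.1345 + 4.7802 = 12.9147

|z1+z2| = 4.4922 ≤ |z1|+|z2| = 12.9147 (verified)


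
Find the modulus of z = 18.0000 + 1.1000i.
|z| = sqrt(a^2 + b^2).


|z| = sqrt(18^2 + 1.1^2) = sqrt(324 + 1.21) = sqrt(325.21) = 18.0336

|z| = 18.0336


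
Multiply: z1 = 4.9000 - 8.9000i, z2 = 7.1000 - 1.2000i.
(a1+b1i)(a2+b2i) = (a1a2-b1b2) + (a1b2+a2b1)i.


Real = 4.9*7.1 - (-8.9)*(-1.2) = 34.79 - 10.68 = 24.11
Imag = 4.9*(-1.2) + 7.1*(-8.9) = -5.88 - (63.19) = -69.07

24.1100 - 69.0700i


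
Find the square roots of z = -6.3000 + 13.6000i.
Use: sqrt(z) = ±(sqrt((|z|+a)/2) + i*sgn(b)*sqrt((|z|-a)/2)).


|z| = sqrt(39.69+184.96) = 14.9883
sqrt((|z|+a)/2) = sqrt((14.9883+(-6.3))/2) = sqrt(4.3442) = 2.0843
sqrt((|z|-a)/2) = sqrt((14.9883-(-6.3))/2) = sqrt(10.6442) = 3.2625

±(2.0843 + 3.2625i) i.e. 2.0843 + 3.2625i and -2.0843 - 3.2625i


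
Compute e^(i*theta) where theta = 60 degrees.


cos(60°) = 0.5000
sin(60°) = 0.8660

e^(i*60°) = 0.5000 + 0.8660i


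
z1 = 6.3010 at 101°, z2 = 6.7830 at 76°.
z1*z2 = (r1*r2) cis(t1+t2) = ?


r = 6.3010 * 6.7830 = 42.7397
theta = 101° + 76° = 177° = 177° (mod 360)

42.7397 cis(177°)


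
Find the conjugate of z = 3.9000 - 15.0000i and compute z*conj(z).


z_bar = 3.9000 + 15.0000i
z*z_bar = 3.9^2 + (-15)^2 = 15.21 + 225 = 240.21

z_bar = 3.9000 + 15.0000i, z*z_bar = 240.21


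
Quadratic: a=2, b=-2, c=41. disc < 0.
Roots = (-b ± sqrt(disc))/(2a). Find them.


disc = (-2)^2 - 4*2*41 = 4 - 328 = -324
sqrt(|disc|) = sqrt(324) = 18.0000
Real part = 2/(2*2) = 0.5000
Imag part = 18.0000/(2*2) = 4.5000

0.5000 ± 4.5000i


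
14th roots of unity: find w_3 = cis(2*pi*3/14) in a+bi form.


Angle = 360*3/14 = 77.1429°
a = cos(77.1429°) = 0.2225
b = sin(77.1429°) = 0.9749

0.2225 + 0.9749i


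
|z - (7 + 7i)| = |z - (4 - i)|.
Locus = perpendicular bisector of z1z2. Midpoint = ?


Equal distances means the locus is the perpendicular bisector of z1 and z2.
Midpoint = ((7+4)/2, (7+(-1))/2) = (5.5000, 3.0000)

Perpendicular bisector through (5.5000, 3.0000)


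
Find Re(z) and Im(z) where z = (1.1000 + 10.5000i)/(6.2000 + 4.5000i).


Multiply by conjugate: (1.1000 + 10.5000i)(6.2000 - 4.5000i) / (6.2^2 + 4.5^2)
Numerator real = 1.1*6.2 + 10.5*4.5 = 54.07
Numerator imag = 10.5*6.2 - 1.1*4.5 = 60.15
Denominator = 58.69
Re(z) = 54.07/58.69 = 0.9213
Im(z) = 60.15/58.69 = 1.0249

Re(z) = 0.9213, Im(z) = 1.0249


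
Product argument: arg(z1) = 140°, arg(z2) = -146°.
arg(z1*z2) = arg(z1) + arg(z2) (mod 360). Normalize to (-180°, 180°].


arg(z1*z2) = 140° - 146° = -6°
Normalized to (-180°, 180°]: -6°

-6°


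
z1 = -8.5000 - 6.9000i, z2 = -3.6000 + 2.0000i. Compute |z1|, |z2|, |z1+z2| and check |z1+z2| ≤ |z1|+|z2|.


|z1| = sqrt((-8.5)^2 + (-6.9)^2) = sqrt(119.86) = 10.9481
|z2| = sqrt((-3.6)^2 + 2^2) = sqrt(16.96) = 4.1183
z1+z2 = -12.1000 - 4.9000i
|z1+z2| = sqrt(170.42) = 13.0545
|z1|+|z2| = 10.9481 + 4.1183 = 15.0664

|z1+z2| = 13.0545 ≤ |z1|+|z2| = 15.0664 (verified)


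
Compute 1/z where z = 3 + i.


|z|^2 = 9+1 = 10
1/z = (3 - 1i)/10

1/z = 0.3000 - 0.1000i


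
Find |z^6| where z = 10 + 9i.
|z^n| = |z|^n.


|z| = sqrt(100+81) = sqrt(181) = 13.4536
|z^6| = |z|^6 = (sqrt(181))^6 = 181^3 = 5929741

|z^6| = 5929741


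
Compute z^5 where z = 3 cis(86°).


r^5 = 3^5 = 243
n*theta = 5*86° = 430° = 70° (mod 360)
a = 243*cos(70°) = 83.1109
b = 243*sin(70°) = 228.3453

243 cis(70°) = 83.1109 + 228.3453i


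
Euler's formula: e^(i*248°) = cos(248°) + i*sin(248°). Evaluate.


cos(248°) = -0.3746
sin(248°) = -0.9272

e^(i*248°) = -0.3746 - 0.9272i


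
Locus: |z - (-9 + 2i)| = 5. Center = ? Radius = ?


|z - z0| = r is a circle with center z0 and radius r.
Center = (-9, 2), radius = 5

Circle with center (-9, 2) and radius 5


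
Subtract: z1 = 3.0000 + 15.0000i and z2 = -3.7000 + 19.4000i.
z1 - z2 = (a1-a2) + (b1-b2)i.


Real: 3 + 3.7 = 6.7
Imag: 15 - 19.4 = -4.4

6.7000 - 4.4000i


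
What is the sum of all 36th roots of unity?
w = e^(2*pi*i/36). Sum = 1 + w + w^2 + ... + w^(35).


The sum of all 36th roots of unity is 0.
Geometric series: (1 - w^36)/(1 - w) = (1-1)/(1-w) = 0 since w^36 = 1, w ≠ 1.
Alternatively: coefficient of z^35 in z^36 - 1 is 0.

0


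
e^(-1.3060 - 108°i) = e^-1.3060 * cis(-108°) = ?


e^-1.3060 = 0.2709
cos(-108°) = -0.309
sin(-108°) = -0.95106
Real = 0.2709*(-0.309) = -0.0837
Imag = 0.2709*(-0.95106) = -0.2576

-0.0837 - 0.2576i


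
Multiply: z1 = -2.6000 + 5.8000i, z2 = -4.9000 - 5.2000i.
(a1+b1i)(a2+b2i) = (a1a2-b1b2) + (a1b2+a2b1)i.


Real = -2.6*(-4.9) - 5.8*(-5.2) = 12.74 - (-30.16) = 42.9
Imag = -2.6*(-5.2) - (4.9)*5.8 = 13.52 - (28.42) = -14.9

42.9000 - 14.9000i


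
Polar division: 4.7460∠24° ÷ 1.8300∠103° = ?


r = 4.7460 / 1.8300 = 2.5934
theta = 24° - 103° = -79° = 281° (mod 360)

2.5934 cis(281°)


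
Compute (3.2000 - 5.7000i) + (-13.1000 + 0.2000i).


Real: 3.2 - 13.1 = -9.9
Imag: -5.7 + 0.2 = -5.5

-9.9000 - 5.5000i


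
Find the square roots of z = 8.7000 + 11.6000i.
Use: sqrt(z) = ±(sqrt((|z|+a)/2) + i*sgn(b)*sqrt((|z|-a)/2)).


|z| = sqrt(75.69+134.56) = 14.5000
sqrt((|z|+a)/2) = sqrt((14.5000+8.7)/2) = sqrt(11.6000) = 3.4059
sqrt((|z|-a)/2) = sqrt((14.5000-8.7)/2) = sqrt(2.9000) = 1.7029

±(3.4059 + 1.7029i) i.e. 3.4059 + 1.7029i and -3.4059 - 1.7029i


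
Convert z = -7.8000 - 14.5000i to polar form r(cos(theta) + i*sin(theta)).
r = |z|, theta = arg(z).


r = sqrt(60.84+210.25) = sqrt(271.09) = 16.4648
theta = atan2(-14.5, -7.8) = -118.2772 degrees

r = 16.4648, theta = -118.2772 degrees


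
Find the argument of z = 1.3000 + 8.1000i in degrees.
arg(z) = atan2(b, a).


Re = 1.3, Im = 8.1
arg = atan2(8.1, 1.3) = 80.8821 degrees

arg(z) = 80.8821 degrees


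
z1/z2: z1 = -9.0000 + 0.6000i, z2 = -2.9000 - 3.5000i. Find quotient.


Conjugate of z2 = -2.9000 + 3.5000i
Numerator: (-9.0000 + 0.6000i)(-2.9000 + 3.5000i) = 24.0000 - 33.2400i
Denominator: (-2.9)^2 + (-3.5)^2 = 20.66
Result = (24.0000 - 33.2400i)/20.66

1.1617 - 1.6089i


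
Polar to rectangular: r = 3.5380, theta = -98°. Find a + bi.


a = 3.5380*cos(-98°) = 3.5380*(-0.13917) = -0.4924
b = 3.5380*sin(-98°) = 3.5380*(-0.99027) = -3.5036

-0.4924 - 3.5036i


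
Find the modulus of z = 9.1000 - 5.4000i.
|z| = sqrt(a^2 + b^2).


|z| = sqrt(9.1^2 + (-5.4)^2) = sqrt(82.81 + 29.16) = sqrt(111.97) = 10.5816

|z| = 10.5816


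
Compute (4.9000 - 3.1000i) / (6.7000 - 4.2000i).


Conjugate of z2 = 6.7000 + 4.2000i
Numerator: (4.9000 - 3.1000i)(6.7000 + 4.2000i) = 45.8500 - 0.1900i
Denominator: 6.7^2 + (-4.2)^2 = 62.53
Result = (45.8500 - 0.1900i)/62.53

0.7332 - 0.0030i


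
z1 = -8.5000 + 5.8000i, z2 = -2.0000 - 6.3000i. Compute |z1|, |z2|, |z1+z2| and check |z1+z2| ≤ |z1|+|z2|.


|z1| = sqrt((-8.5)^2 + 5.8^2) = sqrt(105.89) = 10.2903
|z2| = sqrt((-2)^2 + (-6.3)^2) = sqrt(43.69) = 6.6098
z1+z2 = -10.5000 - 0.5000i
|z1+z2| = sqrt(110.5) = 10.5119
|z1|+|z2| = 10.2903 + 6.6098 = 16.9001

|z1+z2| = 10.5119 ≤ |z1|+|z2| = 16.9001 (verified)


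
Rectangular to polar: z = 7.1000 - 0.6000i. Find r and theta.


r = sqrt(50.41+0.36) = sqrt(50.77) = 7.1253
theta = atan2(-0.6, 7.1) = -4.8304 degrees

r = 7.1253, theta = -4.8304 degrees


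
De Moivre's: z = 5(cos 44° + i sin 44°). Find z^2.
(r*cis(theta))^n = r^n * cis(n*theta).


r^2 = 5^2 = 25
n*theta = 2*44° = 88° = 88° (mod 360)
a = 25*cos(88°) = 0.8725
b = 25*sin(88°) = 24.9848

25 cis(88°) = 0.8725 + 24.9848i


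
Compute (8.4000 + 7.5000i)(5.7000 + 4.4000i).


Real = 8.4*5.7 - 7.5*4.4 = 47.88 - 33 = 14.88
Imag = 8.4*4.4 + 5.7*7.5 = 36.96 + 42.75 = 79.71

14.8800 + 79.7100i


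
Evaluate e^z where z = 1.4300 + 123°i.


e^1.4300 = 4.1787
cos(123°) = -0.54464
sin(123°) = 0.83867
Real = 4.1787*(-0.54464) = -2.2759
Imag = 4.1787*0.83867 = 3.5046

-2.2759 + 3.5046i


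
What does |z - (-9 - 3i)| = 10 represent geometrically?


|z - z0| = r is a circle with center z0 and radius r.
Center = (-9, -3), radius = 10

Circle with center (-9, -3) and radius 10


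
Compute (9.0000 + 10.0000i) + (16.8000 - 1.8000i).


Real: 9 + 16.8 = 25.8
Imag: 10 - 1.8 = 8.2

25.8000 + 8.2000i


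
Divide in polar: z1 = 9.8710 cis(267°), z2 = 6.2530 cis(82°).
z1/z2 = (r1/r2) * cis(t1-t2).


r = 9.8710 / 6.2530 = 1.5786
theta = 267° - 82° = 185° = 185° (mod 360)

1.5786 cis(185°)


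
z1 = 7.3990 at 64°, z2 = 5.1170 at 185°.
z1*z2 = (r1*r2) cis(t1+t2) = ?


r = 7.3990 * 5.1170 = 37.8607
theta = 64° + 185° = 249° = 249° (mod 360)

37.8607 cis(249°)


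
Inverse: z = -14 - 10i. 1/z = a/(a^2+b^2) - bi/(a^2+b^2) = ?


|z|^2 = 196+100 = 296
1/z = (-14 + 10i)/296

1/z = -0.0473 + 0.0338i


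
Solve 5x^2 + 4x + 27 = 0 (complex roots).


disc = 4^2 - 4*5*27 = 16 - 540 = -524
sqrt(|disc|) = sqrt(524) = 22.8910
Real part = -4/(2*5) = -0.4000
Imag part = 22.8910/(2*5) = 2.2891

-0.4000 ± 2.2891i


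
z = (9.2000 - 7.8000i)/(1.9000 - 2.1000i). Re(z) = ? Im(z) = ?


Multiply by conjugate: (9.2000 - 7.8000i)(1.9000 + 2.1000i) / (1.9^2 + (-2.1)^2)
Numerator real = 9.2*1.9 - (7.8)*(-2.1) = 33.86
Numerator imag = -7.8*1.9 - 9.2*(-2.1) = 4.5
Denominator = 8.02
Re(z) = 33.86/8.02 = 4.2219
Im(z) = 4.5/8.02 = 0.5611

Re(z) = 4.2219, Im(z) = 0.5611


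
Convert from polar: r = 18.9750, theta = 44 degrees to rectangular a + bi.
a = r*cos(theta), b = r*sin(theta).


a = 18.9750*cos(44°) = 18.9750*0.71934 = 13.6495
b = 18.9750*sin(44°) = 18.9750*0.694658 = 13.1811

13.6495 + 13.1811i


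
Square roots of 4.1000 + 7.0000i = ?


|z| = sqrt(16.81+49) = 8.1123
sqrt((|z|+a)/2) = sqrt((8.1123+4.1)/2) = sqrt(6.1062) = 2.4711
sqrt((|z|-a)/2) = sqrt((8.1123-4.1)/2) = sqrt(2.0062) = 1.4164

±(2.4711 + 1.4164i) i.e. 2.4711 + 1.4164i and -2.4711 - 1.4164i


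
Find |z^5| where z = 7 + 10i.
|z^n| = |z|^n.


|z| = sqrt(49+100) = sqrt(149) = 12.2066
|z^5| = |z|^5 = (sqrt(149))^5 = 149^2 * sqrt(149) = 22201*sqrt(149)

|z^5| = 22201*sqrt(149) ≈ 270997.7412


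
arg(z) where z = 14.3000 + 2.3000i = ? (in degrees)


Re = 14.3, Im = 2.3
arg = atan2(2.3, 14.3) = 9.1372 degrees

arg(z) = 9.1372 degrees


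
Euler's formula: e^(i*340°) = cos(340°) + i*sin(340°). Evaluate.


cos(340°) = 0.9397
sin(340°) = -0.3420

e^(i*340°) = 0.9397 - 0.3420i


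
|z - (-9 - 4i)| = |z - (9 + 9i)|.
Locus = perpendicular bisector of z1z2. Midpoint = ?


Equal distances means the locus is the perpendicular bisector of z1 and z2.
Midpoint = ((-9+9)/2, (-4+9)/2) = (0, 2.5000)

Perpendicular bisector through (0, 2.5000)


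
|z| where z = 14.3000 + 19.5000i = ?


|z| = sqrt(14.3^2 + 19.5^2) = sqrt(204.49 + 380.25) = sqrt(584.74) = 24.1814

|z| = 24.1814


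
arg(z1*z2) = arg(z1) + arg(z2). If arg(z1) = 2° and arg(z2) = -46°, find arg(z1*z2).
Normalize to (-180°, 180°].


arg(z1*z2) = 2° - 46° = -44°
Normalized to (-180°, 180°]: -44°

-44°


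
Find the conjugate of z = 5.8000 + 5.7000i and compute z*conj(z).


z_bar = 5.8000 - 5.7000i
z*z_bar = 5.8^2 + 5.7^2 = 33.64 + 32.49 = 66.13

z_bar = 5.8000 - 5.7000i, z*z_bar = 66.13


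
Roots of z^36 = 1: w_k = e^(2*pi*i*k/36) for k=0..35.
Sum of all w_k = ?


The sum of all 36th roots of unity is 0.
Geometric series: (1 - w^36)/(1 - w) = (1-1)/(1-w) = 0 since w^36 = 1, w ≠ 1.
Alternatively: coefficient of z^35 in z^36 - 1 is 0.

0


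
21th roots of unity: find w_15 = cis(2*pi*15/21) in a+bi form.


Angle = 360*15/21 = 257.1429°
a = cos(257.1429°) = -0.2225
b = sin(257.1429°) = -0.9749

-0.2225 - 0.9749i


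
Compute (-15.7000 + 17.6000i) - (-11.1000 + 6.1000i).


Real: -15.7 + 11.1 = -4.6
Imag: 17.6 - 6.1 = 11.5

-4.6000 + 11.5000i


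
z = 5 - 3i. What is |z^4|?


|z| = sqrt(25+9) = sqrt(34) = 5.8310
|z^4| = |z|^4 = (sqrt(34))^4 = 34^2 = 1156

|z^4| = 1156


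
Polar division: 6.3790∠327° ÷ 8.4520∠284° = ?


r = 6.3790 / 8.4520 = 0.7547
theta = 327° - 284° = 43° = 43° (mod 360)

0.7547 cis(43°)


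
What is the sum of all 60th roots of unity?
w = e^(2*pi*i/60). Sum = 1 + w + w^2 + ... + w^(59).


The sum of all 60th roots of unity is 0.
Geometric series: (1 - w^60)/(1 - w) = (1-1)/(1-w) = 0 since w^60 = 1, w ≠ 1.
Alternatively: coefficient of z^59 in z^60 - 1 is 0.

0


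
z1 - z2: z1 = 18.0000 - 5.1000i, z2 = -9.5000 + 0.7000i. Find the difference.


Real: 18 + 9.5 = 27.5
Imag: -5.1 - 0.7 = -5.8

27.5000 - 5.8000i


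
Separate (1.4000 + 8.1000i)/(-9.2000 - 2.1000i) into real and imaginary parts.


Multiply by conjugate: (1.4000 + 8.1000i)(-9.2000 + 2.1000i) / ((-9.2)^2 + (-2.1)^2)
Numerator real = 1.4*(-9.2) + 8.1*(-2.1) = -29.89
Numerator imag = 8.1*(-9.2) - 1.4*(-2.1) = -71.58
Denominator = 89.05
Re(z) = -29.89/89.05 = -0.3357
Im(z) = -71.58/89.05 = -0.8038

Re(z) = -0.3357, Im(z) = -0.8038


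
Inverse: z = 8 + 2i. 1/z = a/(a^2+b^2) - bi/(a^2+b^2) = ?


|z|^2 = 64+4 = 68
1/z = (8 - 2i)/68

1/z = 0.1176 - 0.0294i


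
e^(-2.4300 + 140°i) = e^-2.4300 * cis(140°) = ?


e^-2.4300 = 0.0880
cos(140°) = -0.766
sin(140°) = 0.6428
Real = 0.0880*(-0.766) = -0.0674
Imag = 0.0880*0.6428 = 0.0566

-0.0674 + 0.0566i


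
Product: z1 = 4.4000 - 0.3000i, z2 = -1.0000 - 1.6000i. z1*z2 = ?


Real = 4.4*(-1) - (-0.3)*(-1.6) = -4.4 - 0.48 = -4.88
Imag = 4.4*(-1.6) - (1)*(-0.3) = -7.04 + 0.3 = -6.74

-4.8800 - 6.7400i


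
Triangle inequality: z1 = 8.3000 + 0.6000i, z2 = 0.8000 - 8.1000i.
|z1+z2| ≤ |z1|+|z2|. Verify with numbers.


|z1| = sqrt(8.3^2 + 0.6^2) = sqrt(69.25) = 8.3217
|z2| = sqrt(0.8^2 + (-8.1)^2) = sqrt(66.25) = 8.1394
z1+z2 = 9.1000 - 7.5000i
|z1+z2| = sqrt(139.06) = 11.7924
|z1|+|z2| = 8.3217 + 8.1394 = 16.4611

|z1+z2| = 11.7924 ≤ |z1|+|z2| = 16.4611 (verified)


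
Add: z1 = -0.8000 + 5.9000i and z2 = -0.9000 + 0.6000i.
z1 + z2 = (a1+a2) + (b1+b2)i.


Real: -0.8 - 0.9 = -1.7
Imag: 5.9 + 0.6 = 6.5

-1.7000 + 6.5000i


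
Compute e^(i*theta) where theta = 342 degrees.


cos(342°) = 0.9511
sin(342°) = -0.3090

e^(i*342°) = 0.9511 - 0.3090i


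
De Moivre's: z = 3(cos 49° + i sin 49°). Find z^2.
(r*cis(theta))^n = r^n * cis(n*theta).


r^2 = 3^2 = 9
n*theta = 2*49° = 98° = 98° (mod 360)
a = 9*cos(98°) = -1.2526
b = 9*sin(98°) = 8.9124

9 cis(98°) = -1.2526 + 8.9124i


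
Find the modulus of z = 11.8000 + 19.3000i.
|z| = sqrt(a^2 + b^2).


|z| = sqrt(11.8^2 + 19.3^2) = sqrt(139.24 + 372.49) = sqrt(511.73) = 22.6214

|z| = 22.6214


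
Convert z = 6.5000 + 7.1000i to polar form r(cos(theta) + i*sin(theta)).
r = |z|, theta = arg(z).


r = sqrt(42.25+50.41) = sqrt(92.66) = 9.6260
theta = atan2(7.1, 6.5) = 47.5261 degrees

r = 9.6260, theta = 47.5261 degrees


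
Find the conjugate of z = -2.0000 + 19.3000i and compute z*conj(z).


z_bar = -2.0000 - 19.3000i
z*z_bar = (-2)^2 + 19.3^2 = 4 + 372.49 = 376.49

z_bar = -2.0000 - 19.3000i, z*z_bar = 376.49


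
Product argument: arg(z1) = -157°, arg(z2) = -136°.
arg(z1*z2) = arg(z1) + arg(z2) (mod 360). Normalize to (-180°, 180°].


arg(z1*z2) = -157° - 136° = -293°
Normalized to (-180°, 180°]: 67°

67°


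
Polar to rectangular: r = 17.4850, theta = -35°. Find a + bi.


a = 17.4850*cos(-35°) = 17.4850*0.819152 = 14.3229
b = 17.4850*sin(-35°) = 17.4850*(-0.57358) = -10.0290

14.3229 - 10.0290i


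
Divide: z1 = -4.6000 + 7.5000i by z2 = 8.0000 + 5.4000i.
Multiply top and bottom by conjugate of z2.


Conjugate of z2 = 8.0000 - 5.4000i
Numerator: (-4.6000 + 7.5000i)(8.0000 - 5.4000i) = 3.7000 + 84.8400i
Denominator: 8^2 + 5.4^2 = 93.16
Result = (3.7000 + 84.8400i)/93.16

0.0397 + 0.9107i


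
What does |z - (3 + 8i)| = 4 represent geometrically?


|z - z0| = r is a circle with center z0 and radius r.
Center = (3, 8), radius = 4

Circle with center (3, 8) and radius 4


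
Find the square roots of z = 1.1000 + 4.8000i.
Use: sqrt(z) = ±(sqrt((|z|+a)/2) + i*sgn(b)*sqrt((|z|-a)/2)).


|z| = sqrt(1.21+23.04) = 4.9244
sqrt((|z|+a)/2) = sqrt((4.9244+1.1)/2) = sqrt(3.0122) = 1.7356
sqrt((|z|-a)/2) = sqrt((4.9244-1.1)/2) = sqrt(1.9122) = 1.3828

±(1.7356 + 1.3828i) i.e. 1.7356 + 1.3828i and -1.7356 - 1.3828i
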